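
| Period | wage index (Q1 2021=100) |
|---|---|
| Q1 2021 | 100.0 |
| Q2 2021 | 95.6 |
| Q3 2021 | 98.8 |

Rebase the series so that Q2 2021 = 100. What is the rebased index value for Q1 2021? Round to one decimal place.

Rebased(Q1 2021) = 100.0 / 95.6 × 100 = 104.6025

104.6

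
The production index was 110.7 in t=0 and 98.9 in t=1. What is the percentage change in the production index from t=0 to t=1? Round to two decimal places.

-10.66%

Change = (98.9 − 110.7) / 110.7 × 100
       = -11.8 / 110.7 × 100 = -10.6594%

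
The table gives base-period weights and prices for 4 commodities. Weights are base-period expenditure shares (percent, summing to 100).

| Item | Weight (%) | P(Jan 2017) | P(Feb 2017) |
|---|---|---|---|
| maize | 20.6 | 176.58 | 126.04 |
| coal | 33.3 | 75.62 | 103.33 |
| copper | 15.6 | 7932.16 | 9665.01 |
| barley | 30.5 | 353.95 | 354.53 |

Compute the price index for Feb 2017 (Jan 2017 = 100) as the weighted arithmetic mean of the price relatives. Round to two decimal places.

maize: 20.6 × (126.04/176.58) = 20.6 × 0.713784 = 14.7040
coal: 33.3 × (103.33/75.62) = 33.3 × 1.366437 = 45.5024
copper: 15.6 × (9665.01/7932.16) = 15.6 × 1.218459 = 19.0080
barley: 30.5 × (354.53/353.95) = 30.5 × 1.001639 = 30.5500
Index = Σ wᵢ·(p₁ᵢ/p₀ᵢ) = 14.7040 + 45.5024 + 19.0080 + 30.5500 = 109.7643

109.76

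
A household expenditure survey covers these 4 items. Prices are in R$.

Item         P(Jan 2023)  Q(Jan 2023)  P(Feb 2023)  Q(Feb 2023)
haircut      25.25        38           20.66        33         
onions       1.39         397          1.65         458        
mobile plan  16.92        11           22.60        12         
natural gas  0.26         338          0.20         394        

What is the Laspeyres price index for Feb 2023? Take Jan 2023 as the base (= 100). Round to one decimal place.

Laspeyres price index uses base-period quantities as weights.
ΣP(Feb 2023)·Q(Jan 2023) = 20.66×38 + 1.65×397 + 22.60×11 + 0.20×338 = 785.08 + 655.05 + 248.6 + 67.6 = 1756.33
ΣP(Jan 2023)·Q(Jan 2023) = 25.25×38 + 1.39×397 + 16.92×11 + 0.26×338 = 959.5 + 551.83 + 186.12 + 87.88 = 1785.33
Index = 1756.33 / 1785.33 × 100 = 98.3757

98.4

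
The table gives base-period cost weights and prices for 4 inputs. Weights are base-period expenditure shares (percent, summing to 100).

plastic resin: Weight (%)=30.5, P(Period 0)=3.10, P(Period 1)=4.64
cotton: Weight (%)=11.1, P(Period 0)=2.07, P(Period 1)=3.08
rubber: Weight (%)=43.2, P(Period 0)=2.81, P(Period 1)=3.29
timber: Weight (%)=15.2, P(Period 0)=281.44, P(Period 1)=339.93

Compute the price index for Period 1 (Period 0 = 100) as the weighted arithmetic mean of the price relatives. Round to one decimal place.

131.1

plastic resin: 30.5 × (4.64/3.10) = 30.5 × 1.496774 = 45.6516
cotton: 11.1 × (3.08/2.07) = 11.1 × 1.487923 = 16.5159
rubber: 43.2 × (3.29/2.81) = 43.2 × 1.170819 = 50.5794
timber: 15.2 × (339.93/281.44) = 15.2 × 1.207824 = 18.3589
Index = Σ wᵢ·(p₁ᵢ/p₀ᵢ) = 45.6516 + 16.5159 + 50.5794 + 18.3589 = 131.1058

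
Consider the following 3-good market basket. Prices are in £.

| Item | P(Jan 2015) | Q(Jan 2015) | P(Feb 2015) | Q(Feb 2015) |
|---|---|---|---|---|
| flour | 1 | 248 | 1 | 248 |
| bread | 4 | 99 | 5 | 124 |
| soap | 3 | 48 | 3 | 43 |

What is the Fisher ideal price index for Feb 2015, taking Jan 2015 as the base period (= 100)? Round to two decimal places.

Laspeyres component (base-period weights):
ΣP(Feb 2015)Q(Jan 2015) = 1×248 + 5×99 + 3×48 = 248 + 495 + 144 = 887
ΣP(Jan 2015)Q(Jan 2015) = 1×248 + 4×99 + 3×48 = 248 + 396 + 144 = 788
L = 887 / 788 × 100 = 112.5635
Paasche component (current-period weights):
ΣP(Feb 2015)Q(Feb 2015) = 1×248 + 5×124 + 3×43 = 248 + 620 + 129 = 997
ΣP(Jan 2015)Q(Feb 2015) = 1×248 + 4×124 + 3×43 = 248 + 496 + 129 = 873
P = 997 / 873 × 100 = 114.2039
Fisher = √(L × P) = √(112.5635 × 114.2039) = 113.3807

113.38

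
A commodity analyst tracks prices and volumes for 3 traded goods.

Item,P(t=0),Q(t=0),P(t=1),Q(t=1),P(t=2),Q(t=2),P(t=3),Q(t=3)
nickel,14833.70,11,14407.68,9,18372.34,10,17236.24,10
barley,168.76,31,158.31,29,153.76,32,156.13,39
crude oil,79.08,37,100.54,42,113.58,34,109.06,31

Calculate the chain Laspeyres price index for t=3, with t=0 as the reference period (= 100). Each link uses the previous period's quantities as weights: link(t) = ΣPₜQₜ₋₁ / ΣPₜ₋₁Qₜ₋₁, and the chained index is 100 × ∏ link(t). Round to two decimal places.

115.66

Link t=0→t=1:
ΣP(t=1)Q(t=0) = 14407.68×11 + 158.31×31 + 100.54×37 = 158484.48 + 4907.61 + 3719.98 = 167112.07
ΣP(t=0)Q(t=0) = 14833.70×11 + 168.76×31 + 79.08×37 = 163170.7 + 5231.56 + 2925.96 = 171328.22
link = 167112.07/171328.22 = 0.975391
Link t=1→t=2:
ΣP(t=2)Q(t=1) = 18372.34×9 + 153.76×29 + 113.58×42 = 165351.06 + 4459.04 + 4770.36 = 174580.46
ΣP(t=1)Q(t=1) = 14407.68×9 + 158.31×29 + 100.54×42 = 129669.12 + 4590.99 + 4222.68 = 138482.79
link = 174580.46/138482.79 = 1.260665
Link t=2→t=3:
ΣP(t=3)Q(t=2) = 17236.24×10 + 156.13×32 + 109.06×34 = 172362.4 + 4996.16 + 3708.04 = 181066.6
ΣP(t=2)Q(t=2) = 18372.34×10 + 153.76×32 + 113.58×34 = 183723.4 + 4920.32 + 3861.72 = 192505.44
link = 181066.6/192505.44 = 0.940579
Chained index = 100 × 0.975391 × 1.260665 × 0.940579 = 115.6576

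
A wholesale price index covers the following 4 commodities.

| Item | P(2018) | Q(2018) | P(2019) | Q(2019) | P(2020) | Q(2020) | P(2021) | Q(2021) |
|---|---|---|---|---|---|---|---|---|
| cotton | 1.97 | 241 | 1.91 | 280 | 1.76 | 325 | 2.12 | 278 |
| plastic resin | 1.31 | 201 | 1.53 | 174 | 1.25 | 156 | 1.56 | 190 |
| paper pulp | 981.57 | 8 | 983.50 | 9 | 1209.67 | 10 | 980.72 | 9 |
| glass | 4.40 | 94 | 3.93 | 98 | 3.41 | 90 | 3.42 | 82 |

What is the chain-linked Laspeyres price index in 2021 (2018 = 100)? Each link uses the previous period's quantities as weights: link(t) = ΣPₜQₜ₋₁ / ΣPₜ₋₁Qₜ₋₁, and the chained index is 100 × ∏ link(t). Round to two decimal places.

99.72

Link 2018→2019:
ΣP(2019)Q(2018) = 1.91×241 + 1.53×201 + 983.50×8 + 3.93×94 = 460.31 + 307.53 + 7868 + 369.42 = 9005.26
ΣP(2018)Q(2018) = 1.97×241 + 1.31×201 + 981.57×8 + 4.40×94 = 474.77 + 263.31 + 7852.56 + 413.6 = 9004.24
link = 9005.26/9004.24 = 1.000113
Link 2019→2020:
ΣP(2020)Q(2019) = 1.76×280 + 1.25×174 + 1209.67×9 + 3.41×98 = 492.8 + 217.5 + 10887.03 + 334.18 = 11931.51
ΣP(2019)Q(2019) = 1.91×280 + 1.53×174 + 983.50×9 + 3.93×98 = 534.8 + 266.22 + 8851.5 + 385.14 = 10037.66
link = 11931.51/10037.66 = 1.188674
Link 2020→2021:
ΣP(2021)Q(2020) = 2.12×325 + 1.56×156 + 980.72×10 + 3.42×90 = 689 + 243.36 + 9807.2 + 307.8 = 11047.36
ΣP(2020)Q(2020) = 1.76×325 + 1.25×156 + 1209.67×10 + 3.41×90 = 572 + 195 + 12096.7 + 306.9 = 13170.6
link = 11047.36/13170.6 = 0.838789
Chained index = 100 × 1.000113 × 1.188674 × 0.838789 = 99.7161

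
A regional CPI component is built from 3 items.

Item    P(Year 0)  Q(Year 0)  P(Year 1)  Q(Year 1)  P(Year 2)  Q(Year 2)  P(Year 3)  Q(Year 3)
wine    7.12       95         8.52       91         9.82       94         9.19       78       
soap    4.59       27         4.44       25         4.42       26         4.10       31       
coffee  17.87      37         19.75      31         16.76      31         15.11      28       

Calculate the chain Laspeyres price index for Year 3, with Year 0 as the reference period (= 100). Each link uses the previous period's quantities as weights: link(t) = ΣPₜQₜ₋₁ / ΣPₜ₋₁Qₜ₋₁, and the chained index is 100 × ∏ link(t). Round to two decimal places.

106.69

Link Year 0→Year 1:
ΣP(Year 1)Q(Year 0) = 8.52×95 + 4.44×27 + 19.75×37 = 809.4 + 119.88 + 730.75 = 1660.03
ΣP(Year 0)Q(Year 0) = 7.12×95 + 4.59×27 + 17.87×37 = 676.4 + 123.93 + 661.19 = 1461.52
link = 1660.03/1461.52 = 1.135824
Link Year 1→Year 2:
ΣP(Year 2)Q(Year 1) = 9.82×91 + 4.42×25 + 16.76×31 = 893.62 + 110.5 + 519.56 = 1523.68
ΣP(Year 1)Q(Year 1) = 8.52×91 + 4.44×25 + 19.75×31 = 775.32 + 111 + 612.25 = 1498.57
link = 1523.68/1498.57 = 1.016756
Link Year 2→Year 3:
ΣP(Year 3)Q(Year 2) = 9.19×94 + 4.10×26 + 15.11×31 = 863.86 + 106.6 + 468.41 = 1438.87
ΣP(Year 2)Q(Year 2) = 9.82×94 + 4.42×26 + 16.76×31 = 923.08 + 114.92 + 519.56 = 1557.56
link = 1438.87/1557.56 = 0.923797
Chained index = 100 × 1.135824 × 1.016756 × 0.923797 = 106.6853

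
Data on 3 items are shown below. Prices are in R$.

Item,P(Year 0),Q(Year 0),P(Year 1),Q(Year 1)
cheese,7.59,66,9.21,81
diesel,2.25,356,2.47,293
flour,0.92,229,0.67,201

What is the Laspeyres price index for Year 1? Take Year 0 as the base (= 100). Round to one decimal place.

108.5

Laspeyres price index uses base-period quantities as weights.
ΣP(Year 1)·Q(Year 0) = 9.21×66 + 2.47×356 + 0.67×229 = 607.86 + 879.32 + 153.43 = 1640.61
ΣP(Year 0)·Q(Year 0) = 7.59×66 + 2.25×356 + 0.92×229 = 500.94 + 801 + 210.68 = 1512.62
Index = 1640.61 / 1512.62 × 100 = 108.4615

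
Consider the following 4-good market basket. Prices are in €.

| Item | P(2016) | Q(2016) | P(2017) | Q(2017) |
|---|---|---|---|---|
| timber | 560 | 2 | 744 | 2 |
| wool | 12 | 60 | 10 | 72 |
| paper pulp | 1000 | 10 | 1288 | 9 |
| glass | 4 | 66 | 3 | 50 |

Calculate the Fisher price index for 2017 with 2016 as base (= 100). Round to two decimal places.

Laspeyres component (base-period weights):
ΣP(2017)Q(2016) = 744×2 + 10×60 + 1288×10 + 3×66 = 1488 + 600 + 12880 + 198 = 15166
ΣP(2016)Q(2016) = 560×2 + 12×60 + 1000×10 + 4×66 = 1120 + 720 + 10000 + 264 = 12104
L = 15166 / 12104 × 100 = 125.2974
Paasche component (current-period weights):
ΣP(2017)Q(2017) = 744×2 + 10×72 + 1288×9 + 3×50 = 1488 + 720 + 11592 + 150 = 13950
ΣP(2016)Q(2017) = 560×2 + 12×72 + 1000×9 + 4×50 = 1120 + 864 + 9000 + 200 = 11184
P = 13950 / 11184 × 100 = 124.7318
Fisher = √(L × P) = √(125.2974 × 124.7318) = 125.0143

125.01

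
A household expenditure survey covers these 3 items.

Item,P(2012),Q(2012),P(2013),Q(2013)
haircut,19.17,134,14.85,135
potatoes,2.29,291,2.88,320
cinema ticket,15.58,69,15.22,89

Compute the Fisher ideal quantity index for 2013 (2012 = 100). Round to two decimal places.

109.80

Laspeyres component (base-period weights):
ΣP(2012)Q(2013) = 19.17×135 + 2.29×320 + 15.58×89 = 2587.95 + 732.8 + 1386.62 = 4707.37
ΣP(2012)Q(2012) = 19.17×134 + 2.29×291 + 15.58×69 = 2568.78 + 666.39 + 1075.02 = 4310.19
L = 4707.37 / 4310.19 × 100 = 109.2149
Paasche component (current-period weights):
ΣP(2013)Q(2013) = 14.85×135 + 2.88×320 + 15.22×89 = 2004.75 + 921.6 + 1354.58 = 4280.93
ΣP(2013)Q(2012) = 14.85×134 + 2.88×291 + 15.22×69 = 1989.9 + 838.08 + 1050.18 = 3878.16
P = 4280.93 / 3878.16 × 100 = 110.3856
Fisher = √(L × P) = √(109.2149 × 110.3856) = 109.7987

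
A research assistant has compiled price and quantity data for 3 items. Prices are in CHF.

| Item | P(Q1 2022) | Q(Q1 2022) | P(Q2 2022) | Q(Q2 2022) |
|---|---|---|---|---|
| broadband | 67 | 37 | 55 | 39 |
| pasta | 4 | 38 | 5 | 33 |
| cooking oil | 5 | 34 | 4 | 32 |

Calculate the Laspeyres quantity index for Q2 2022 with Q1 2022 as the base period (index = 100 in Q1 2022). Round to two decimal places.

Laspeyres quantity index uses base-period prices as weights.
ΣP(Q1 2022)·Q(Q2 2022) = 67×39 + 4×33 + 5×32 = 2613 + 132 + 160 = 2905
ΣP(Q1 2022)·Q(Q1 2022) = 67×37 + 4×38 + 5×34 = 2479 + 152 + 170 = 2801
Index = 2905 / 2801 × 100 = 103.7130

103.71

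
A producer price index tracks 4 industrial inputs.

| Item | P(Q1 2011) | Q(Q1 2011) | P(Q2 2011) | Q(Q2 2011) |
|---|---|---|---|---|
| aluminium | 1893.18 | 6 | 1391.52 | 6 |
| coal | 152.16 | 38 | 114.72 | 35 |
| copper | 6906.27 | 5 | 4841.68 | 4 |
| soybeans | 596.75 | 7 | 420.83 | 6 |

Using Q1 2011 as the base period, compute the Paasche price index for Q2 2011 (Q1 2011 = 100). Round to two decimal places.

Paasche price index uses current-period quantities as weights.
ΣP(Q2 2011)·Q(Q2 2011) = 1391.52×6 + 114.72×35 + 4841.68×4 + 420.83×6 = 8349.12 + 4015.2 + 19366.72 + 2524.98 = 34256.02
ΣP(Q1 2011)·Q(Q2 2011) = 1893.18×6 + 152.16×35 + 6906.27×4 + 596.75×6 = 11359.08 + 5325.6 + 27625.08 + 3580.5 = 47890.26
Index = 34256.02 / 47890.26 × 100 = 71.5302

71.53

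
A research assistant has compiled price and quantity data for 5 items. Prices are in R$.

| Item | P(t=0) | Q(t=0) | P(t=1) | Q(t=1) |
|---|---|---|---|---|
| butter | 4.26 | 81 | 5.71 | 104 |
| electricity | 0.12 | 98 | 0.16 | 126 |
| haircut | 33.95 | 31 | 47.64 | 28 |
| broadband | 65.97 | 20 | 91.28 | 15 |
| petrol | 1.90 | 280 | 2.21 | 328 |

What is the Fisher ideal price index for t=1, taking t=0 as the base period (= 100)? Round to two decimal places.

134.35

Laspeyres component (base-period weights):
ΣP(t=1)Q(t=0) = 5.71×81 + 0.16×98 + 47.64×31 + 91.28×20 + 2.21×280 = 462.51 + 15.68 + 1476.84 + 1825.6 + 618.8 = 4399.43
ΣP(t=0)Q(t=0) = 4.26×81 + 0.12×98 + 33.95×31 + 65.97×20 + 1.90×280 = 345.06 + 11.76 + 1052.45 + 1319.4 + 532 = 3260.67
L = 4399.43 / 3260.67 × 100 = 134.9241
Paasche component (current-period weights):
ΣP(t=1)Q(t=1) = 5.71×104 + 0.16×126 + 47.64×28 + 91.28×15 + 2.21×328 = 593.84 + 20.16 + 1333.92 + 1369.2 + 724.88 = 4042
ΣP(t=0)Q(t=1) = 4.26×104 + 0.12×126 + 33.95×28 + 65.97×15 + 1.90×328 = 443.04 + 15.12 + 950.6 + 989.55 + 623.2 = 3021.51
P = 4042 / 3021.51 × 100 = 133.7742
Fisher = √(L × P) = √(134.9241 × 133.7742) = 134.3479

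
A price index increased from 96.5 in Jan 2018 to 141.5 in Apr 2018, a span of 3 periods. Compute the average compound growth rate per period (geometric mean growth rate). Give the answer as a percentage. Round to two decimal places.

13.61%

Growth factor = (141.5/96.5)^(1/3) = (1.466321)^(1/3) = 1.136082
Growth rate = 1.136082 − 1 = 0.136082 = 13.6082%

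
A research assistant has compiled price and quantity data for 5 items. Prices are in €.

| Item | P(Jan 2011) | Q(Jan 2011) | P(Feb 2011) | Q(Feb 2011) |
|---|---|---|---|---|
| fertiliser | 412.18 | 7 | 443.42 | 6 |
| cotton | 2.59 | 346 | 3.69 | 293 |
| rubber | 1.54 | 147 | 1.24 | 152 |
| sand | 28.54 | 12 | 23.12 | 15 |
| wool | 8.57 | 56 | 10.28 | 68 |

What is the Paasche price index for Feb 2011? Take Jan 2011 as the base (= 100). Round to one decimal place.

Paasche price index uses current-period quantities as weights.
ΣP(Feb 2011)·Q(Feb 2011) = 443.42×6 + 3.69×293 + 1.24×152 + 23.12×15 + 10.28×68 = 2660.52 + 1081.17 + 188.48 + 346.8 + 699.04 = 4976.01
ΣP(Jan 2011)·Q(Feb 2011) = 412.18×6 + 2.59×293 + 1.54×152 + 28.54×15 + 8.57×68 = 2473.08 + 758.87 + 234.08 + 428.1 + 582.76 = 4476.89
Index = 4976.01 / 4476.89 × 100 = 111.1488

111.1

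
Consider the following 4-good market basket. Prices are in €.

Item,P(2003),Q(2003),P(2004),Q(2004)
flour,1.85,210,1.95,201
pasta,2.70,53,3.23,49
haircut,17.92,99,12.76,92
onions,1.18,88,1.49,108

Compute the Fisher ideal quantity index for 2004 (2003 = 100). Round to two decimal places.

95.04

Laspeyres component (base-period weights):
ΣP(2003)Q(2004) = 1.85×201 + 2.70×49 + 17.92×92 + 1.18×108 = 371.85 + 132.3 + 1648.64 + 127.44 = 2280.23
ΣP(2003)Q(2003) = 1.85×210 + 2.70×53 + 17.92×99 + 1.18×88 = 388.5 + 143.1 + 1774.08 + 103.84 = 2409.52
L = 2280.23 / 2409.52 × 100 = 94.6342
Paasche component (current-period weights):
ΣP(2004)Q(2004) = 1.95×201 + 3.23×49 + 12.76×92 + 1.49×108 = 391.95 + 158.27 + 1173.92 + 160.92 = 1885.06
ΣP(2004)Q(2003) = 1.95×210 + 3.23×53 + 12.76×99 + 1.49×88 = 409.5 + 171.19 + 1263.24 + 131.12 = 1975.05
P = 1885.06 / 1975.05 × 100 = 95.4437
Fisher = √(L × P) = √(94.6342 × 95.4437) = 95.0381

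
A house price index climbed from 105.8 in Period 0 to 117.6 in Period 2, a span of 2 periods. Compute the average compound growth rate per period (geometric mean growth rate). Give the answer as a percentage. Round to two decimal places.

5.43%

Growth factor = (117.6/105.8)^(1/2) = (1.111531)^(1/2) = 1.054292
Growth rate = 1.054292 − 1 = 0.054292 = 5.4292%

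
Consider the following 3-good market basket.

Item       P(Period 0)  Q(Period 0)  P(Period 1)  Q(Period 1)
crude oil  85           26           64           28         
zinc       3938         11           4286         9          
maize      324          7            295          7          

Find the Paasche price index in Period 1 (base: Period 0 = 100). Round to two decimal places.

Paasche price index uses current-period quantities as weights.
ΣP(Period 1)·Q(Period 1) = 64×28 + 4286×9 + 295×7 = 1792 + 38574 + 2065 = 42431
ΣP(Period 0)·Q(Period 1) = 85×28 + 3938×9 + 324×7 = 2380 + 35442 + 2268 = 40090
Index = 42431 / 40090 × 100 = 105.8394

105.84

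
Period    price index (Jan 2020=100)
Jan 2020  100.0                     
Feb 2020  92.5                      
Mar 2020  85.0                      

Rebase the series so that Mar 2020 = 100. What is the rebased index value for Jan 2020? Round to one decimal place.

Rebased(Jan 2020) = 100.0 / 85.0 × 100 = 117.6471

117.6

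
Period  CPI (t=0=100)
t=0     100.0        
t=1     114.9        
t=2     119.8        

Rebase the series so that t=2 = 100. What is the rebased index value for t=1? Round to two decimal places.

95.91

Rebased(t=1) = 114.9 / 119.8 × 100 = 95.9098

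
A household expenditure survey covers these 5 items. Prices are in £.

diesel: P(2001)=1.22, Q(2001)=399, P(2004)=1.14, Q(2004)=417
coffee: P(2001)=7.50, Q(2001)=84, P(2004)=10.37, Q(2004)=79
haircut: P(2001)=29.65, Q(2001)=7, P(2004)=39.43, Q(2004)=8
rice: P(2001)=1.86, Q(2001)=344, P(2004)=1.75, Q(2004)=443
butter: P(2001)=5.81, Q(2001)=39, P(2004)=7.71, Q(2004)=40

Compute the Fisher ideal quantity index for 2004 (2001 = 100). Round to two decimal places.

Laspeyres component (base-period weights):
ΣP(2001)Q(2004) = 1.22×417 + 7.50×79 + 29.65×8 + 1.86×443 + 5.81×40 = 508.74 + 592.5 + 237.2 + 823.98 + 232.4 = 2394.82
ΣP(2001)Q(2001) = 1.22×399 + 7.50×84 + 29.65×7 + 1.86×344 + 5.81×39 = 486.78 + 630 + 207.55 + 639.84 + 226.59 = 2190.76
L = 2394.82 / 2190.76 × 100 = 109.3146
Paasche component (current-period weights):
ΣP(2004)Q(2004) = 1.14×417 + 10.37×79 + 39.43×8 + 1.75×443 + 7.71×40 = 475.38 + 819.23 + 315.44 + 775.25 + 308.4 = 2693.7
ΣP(2004)Q(2001) = 1.14×399 + 10.37×84 + 39.43×7 + 1.75×344 + 7.71×39 = 454.86 + 871.08 + 276.01 + 602 + 300.69 = 2504.64
P = 2693.7 / 2504.64 × 100 = 107.5484
Fisher = √(L × P) = √(109.3146 × 107.5484) = 108.4279

108.43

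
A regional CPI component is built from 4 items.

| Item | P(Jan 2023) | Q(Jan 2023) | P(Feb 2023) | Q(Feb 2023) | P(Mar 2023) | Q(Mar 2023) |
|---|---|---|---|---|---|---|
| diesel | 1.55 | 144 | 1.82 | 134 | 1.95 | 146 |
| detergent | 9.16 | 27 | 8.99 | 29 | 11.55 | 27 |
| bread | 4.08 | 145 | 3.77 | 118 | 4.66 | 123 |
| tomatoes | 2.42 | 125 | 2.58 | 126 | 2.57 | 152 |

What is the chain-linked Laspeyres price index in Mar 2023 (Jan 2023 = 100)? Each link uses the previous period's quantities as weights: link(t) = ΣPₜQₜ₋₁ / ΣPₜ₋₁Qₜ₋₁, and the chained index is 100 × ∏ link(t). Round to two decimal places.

116.12

Link Jan 2023→Feb 2023:
ΣP(Feb 2023)Q(Jan 2023) = 1.82×144 + 8.99×27 + 3.77×145 + 2.58×125 = 262.08 + 242.73 + 546.65 + 322.5 = 1373.96
ΣP(Jan 2023)Q(Jan 2023) = 1.55×144 + 9.16×27 + 4.08×145 + 2.42×125 = 223.2 + 247.32 + 591.6 + 302.5 = 1364.62
link = 1373.96/1364.62 = 1.006844
Link Feb 2023→Mar 2023:
ΣP(Mar 2023)Q(Feb 2023) = 1.95×134 + 11.55×29 + 4.66×118 + 2.57×126 = 261.3 + 334.95 + 549.88 + 323.82 = 1469.95
ΣP(Feb 2023)Q(Feb 2023) = 1.82×134 + 8.99×29 + 3.77×118 + 2.58×126 = 243.88 + 260.71 + 444.86 + 325.08 = 1274.53
link = 1469.95/1274.53 = 1.153327
Chained index = 100 × 1.006844 × 1.153327 = 116.1221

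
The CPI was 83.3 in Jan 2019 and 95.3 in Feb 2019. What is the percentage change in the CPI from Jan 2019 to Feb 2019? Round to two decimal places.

Change = (95.3 − 83.3) / 83.3 × 100
       = 12.0 / 83.3 × 100 = 14.4058%

14.41%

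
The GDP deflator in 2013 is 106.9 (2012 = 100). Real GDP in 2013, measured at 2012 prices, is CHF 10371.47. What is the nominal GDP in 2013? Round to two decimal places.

Nominal = Real × (Index/100) = 10371.47 × (106.9/100)
        = 10371.47 × 1.069 = 11087.1014

11087.10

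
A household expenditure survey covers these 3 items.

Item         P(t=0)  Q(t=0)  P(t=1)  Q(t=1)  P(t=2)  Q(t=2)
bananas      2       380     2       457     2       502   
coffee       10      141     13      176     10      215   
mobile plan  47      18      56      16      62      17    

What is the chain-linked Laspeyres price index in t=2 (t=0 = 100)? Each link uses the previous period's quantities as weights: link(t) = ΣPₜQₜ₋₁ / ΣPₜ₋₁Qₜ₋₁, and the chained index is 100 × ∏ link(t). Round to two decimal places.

Link t=0→t=1:
ΣP(t=1)Q(t=0) = 2×380 + 13×141 + 56×18 = 760 + 1833 + 1008 = 3601
ΣP(t=0)Q(t=0) = 2×380 + 10×141 + 47×18 = 760 + 1410 + 846 = 3016
link = 3601/3016 = 1.193966
Link t=1→t=2:
ΣP(t=2)Q(t=1) = 2×457 + 10×176 + 62×16 = 914 + 1760 + 992 = 3666
ΣP(t=1)Q(t=1) = 2×457 + 13×176 + 56×16 = 914 + 2288 + 896 = 4098
link = 3666/4098 = 0.894583
Chained index = 100 × 1.193966 × 0.894583 = 106.8101

106.81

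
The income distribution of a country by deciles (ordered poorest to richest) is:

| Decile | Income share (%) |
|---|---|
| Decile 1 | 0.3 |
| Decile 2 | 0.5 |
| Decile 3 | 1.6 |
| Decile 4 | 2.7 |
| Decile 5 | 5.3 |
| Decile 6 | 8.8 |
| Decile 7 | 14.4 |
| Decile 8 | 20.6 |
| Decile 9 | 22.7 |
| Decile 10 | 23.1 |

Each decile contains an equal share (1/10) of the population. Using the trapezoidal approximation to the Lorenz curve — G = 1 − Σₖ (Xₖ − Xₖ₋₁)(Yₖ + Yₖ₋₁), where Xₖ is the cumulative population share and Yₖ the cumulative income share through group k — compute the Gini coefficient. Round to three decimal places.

0.494

Cumulative income shares Yₖ: 0.0030, 0.0080, 0.0240, 0.0510, 0.1040, 0.1920, 0.3360, 0.5420, 0.7690, 1.0000
Σ (Xₖ−Xₖ₋₁)(Yₖ+Yₖ₋₁) = (1/10)(0.0030+0.0000) + (1/10)(0.0080+0.0030) + (1/10)(0.0240+0.0080) + (1/10)(0.0510+0.0240) + (1/10)(0.1040+0.0510) + (1/10)(0.1920+0.1040) + (1/10)(0.3360+0.1920) + (1/10)(0.5420+0.3360) + (1/10)(0.7690+0.5420) + (1/10)(1.0000+0.7690)
  = 0.0003 + 0.0011 + 0.0032 + 0.0075 + 0.0155 + 0.0296 + 0.0528 + 0.0878 + 0.1311 + 0.1769 = 0.5058
G = 1 − 0.5058 = 0.4942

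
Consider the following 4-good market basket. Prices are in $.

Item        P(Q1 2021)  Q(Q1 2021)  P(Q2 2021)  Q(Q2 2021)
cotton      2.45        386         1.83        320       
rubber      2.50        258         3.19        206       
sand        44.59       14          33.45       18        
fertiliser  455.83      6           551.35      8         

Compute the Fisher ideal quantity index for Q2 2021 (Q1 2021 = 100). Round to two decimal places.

Laspeyres component (base-period weights):
ΣP(Q1 2021)Q(Q2 2021) = 2.45×320 + 2.50×206 + 44.59×18 + 455.83×8 = 784 + 515 + 802.62 + 3646.64 = 5748.26
ΣP(Q1 2021)Q(Q1 2021) = 2.45×386 + 2.50×258 + 44.59×14 + 455.83×6 = 945.7 + 645 + 624.26 + 2734.98 = 4949.94
L = 5748.26 / 4949.94 × 100 = 116.1279
Paasche component (current-period weights):
ΣP(Q2 2021)Q(Q2 2021) = 1.83×320 + 3.19×206 + 33.45×18 + 551.35×8 = 585.6 + 657.14 + 602.1 + 4410.8 = 6255.64
ΣP(Q2 2021)Q(Q1 2021) = 1.83×386 + 3.19×258 + 33.45×14 + 551.35×6 = 706.38 + 823.02 + 468.3 + 3308.1 = 5305.8
P = 6255.64 / 5305.8 × 100 = 117.9019
Fisher = √(L × P) = √(116.1279 × 117.9019) = 117.0115

117.01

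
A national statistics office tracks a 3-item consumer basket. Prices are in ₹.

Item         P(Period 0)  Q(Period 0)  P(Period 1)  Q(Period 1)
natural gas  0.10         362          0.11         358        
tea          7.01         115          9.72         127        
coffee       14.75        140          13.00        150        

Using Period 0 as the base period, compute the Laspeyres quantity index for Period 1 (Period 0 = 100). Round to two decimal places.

107.95

Laspeyres quantity index uses base-period prices as weights.
ΣP(Period 0)·Q(Period 1) = 0.10×358 + 7.01×127 + 14.75×150 = 35.8 + 890.27 + 2212.5 = 3138.57
ΣP(Period 0)·Q(Period 0) = 0.10×362 + 7.01×115 + 14.75×140 = 36.2 + 806.15 + 2065 = 2907.35
Index = 3138.57 / 2907.35 × 100 = 107.9529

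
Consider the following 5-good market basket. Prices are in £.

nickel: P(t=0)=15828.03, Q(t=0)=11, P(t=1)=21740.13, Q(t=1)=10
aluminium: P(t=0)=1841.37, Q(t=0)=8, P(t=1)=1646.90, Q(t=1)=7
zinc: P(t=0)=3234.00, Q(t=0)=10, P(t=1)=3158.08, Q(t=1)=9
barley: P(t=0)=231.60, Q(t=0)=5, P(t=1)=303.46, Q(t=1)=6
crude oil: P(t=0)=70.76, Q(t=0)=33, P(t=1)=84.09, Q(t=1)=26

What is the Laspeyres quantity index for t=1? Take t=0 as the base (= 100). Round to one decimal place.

Laspeyres quantity index uses base-period prices as weights.
ΣP(t=0)·Q(t=1) = 15828.03×10 + 1841.37×7 + 3234.00×9 + 231.60×6 + 70.76×26 = 158280.3 + 12889.59 + 29106 + 1389.6 + 1839.76 = 203505.25
ΣP(t=0)·Q(t=0) = 15828.03×11 + 1841.37×8 + 3234.00×10 + 231.60×5 + 70.76×33 = 174108.33 + 14730.96 + 32340 + 1158 + 2335.08 = 224672.37
Index = 203505.25 / 224672.37 × 100 = 90.5787

90.6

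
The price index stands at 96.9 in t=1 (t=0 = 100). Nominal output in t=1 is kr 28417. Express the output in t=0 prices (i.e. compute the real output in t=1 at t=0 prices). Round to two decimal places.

29326.11

Real = Nominal ÷ (Index/100) = 28417 ÷ (96.9/100)
     = 28417 ÷ 0.969 = 29326.1094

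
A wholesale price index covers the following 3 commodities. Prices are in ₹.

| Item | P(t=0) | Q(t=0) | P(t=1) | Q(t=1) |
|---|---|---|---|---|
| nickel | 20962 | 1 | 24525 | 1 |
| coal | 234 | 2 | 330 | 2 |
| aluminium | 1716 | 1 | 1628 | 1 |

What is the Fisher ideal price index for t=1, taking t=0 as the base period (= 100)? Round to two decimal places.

115.84

Laspeyres component (base-period weights):
ΣP(t=1)Q(t=0) = 24525×1 + 330×2 + 1628×1 = 24525 + 660 + 1628 = 26813
ΣP(t=0)Q(t=0) = 20962×1 + 234×2 + 1716×1 = 20962 + 468 + 1716 = 23146
L = 26813 / 23146 × 100 = 115.8429
Paasche component (current-period weights):
ΣP(t=1)Q(t=1) = 24525×1 + 330×2 + 1628×1 = 24525 + 660 + 1628 = 26813
ΣP(t=0)Q(t=1) = 20962×1 + 234×2 + 1716×1 = 20962 + 468 + 1716 = 23146
P = 26813 / 23146 × 100 = 115.8429
Fisher = √(L × P) = √(115.8429 × 115.8429) = 115.8429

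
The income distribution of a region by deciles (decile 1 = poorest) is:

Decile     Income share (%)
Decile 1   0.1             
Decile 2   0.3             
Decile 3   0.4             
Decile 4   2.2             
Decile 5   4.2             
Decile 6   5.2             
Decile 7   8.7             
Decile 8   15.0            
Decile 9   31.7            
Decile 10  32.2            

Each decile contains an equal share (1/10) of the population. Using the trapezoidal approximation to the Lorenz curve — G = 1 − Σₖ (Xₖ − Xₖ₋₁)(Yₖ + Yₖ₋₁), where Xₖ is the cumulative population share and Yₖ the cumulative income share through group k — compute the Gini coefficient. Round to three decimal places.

0.602

Cumulative income shares Yₖ: 0.0010, 0.0040, 0.0080, 0.0300, 0.0720, 0.1240, 0.2110, 0.3610, 0.6780, 1.0000
Σ (Xₖ−Xₖ₋₁)(Yₖ+Yₖ₋₁) = (1/10)(0.0010+0.0000) + (1/10)(0.0040+0.0010) + (1/10)(0.0080+0.0040) + (1/10)(0.0300+0.0080) + (1/10)(0.0720+0.0300) + (1/10)(0.1240+0.0720) + (1/10)(0.2110+0.1240) + (1/10)(0.3610+0.2110) + (1/10)(0.6780+0.3610) + (1/10)(1.0000+0.6780)
  = 0.0001 + 0.0005 + 0.0012 + 0.0038 + 0.0102 + 0.0196 + 0.0335 + 0.0572 + 0.1039 + 0.1678 = 0.3978
G = 1 − 0.3978 = 0.6022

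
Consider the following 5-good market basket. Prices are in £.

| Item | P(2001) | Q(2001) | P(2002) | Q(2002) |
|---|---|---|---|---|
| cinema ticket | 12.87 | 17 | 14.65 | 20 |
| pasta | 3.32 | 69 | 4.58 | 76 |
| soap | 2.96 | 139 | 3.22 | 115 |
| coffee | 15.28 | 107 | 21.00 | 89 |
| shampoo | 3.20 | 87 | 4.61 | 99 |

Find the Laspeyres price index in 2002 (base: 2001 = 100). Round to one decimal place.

Laspeyres price index uses base-period quantities as weights.
ΣP(2002)·Q(2001) = 14.65×17 + 4.58×69 + 3.22×139 + 21.00×107 + 4.61×87 = 249.05 + 316.02 + 447.58 + 2247 + 401.07 = 3660.72
ΣP(2001)·Q(2001) = 12.87×17 + 3.32×69 + 2.96×139 + 15.28×107 + 3.20×87 = 218.79 + 229.08 + 411.44 + 1634.96 + 278.4 = 2772.67
Index = 3660.72 / 2772.67 × 100 = 132.0287

132.0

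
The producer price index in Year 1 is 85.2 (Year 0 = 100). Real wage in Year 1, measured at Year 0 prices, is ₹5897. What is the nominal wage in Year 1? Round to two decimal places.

5024.24

Nominal = Real × (Index/100) = 5897 × (85.2/100)
        = 5897 × 0.852 = 5024.2440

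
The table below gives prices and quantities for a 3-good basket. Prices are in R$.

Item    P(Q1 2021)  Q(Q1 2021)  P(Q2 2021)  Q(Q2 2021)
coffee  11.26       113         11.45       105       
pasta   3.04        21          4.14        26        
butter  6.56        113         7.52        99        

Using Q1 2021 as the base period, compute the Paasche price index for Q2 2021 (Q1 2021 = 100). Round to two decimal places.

107.51

Paasche price index uses current-period quantities as weights.
ΣP(Q2 2021)·Q(Q2 2021) = 11.45×105 + 4.14×26 + 7.52×99 = 1202.25 + 107.64 + 744.48 = 2054.37
ΣP(Q1 2021)·Q(Q2 2021) = 11.26×105 + 3.04×26 + 6.56×99 = 1182.3 + 79.04 + 649.44 = 1910.78
Index = 2054.37 / 1910.78 × 100 = 107.5147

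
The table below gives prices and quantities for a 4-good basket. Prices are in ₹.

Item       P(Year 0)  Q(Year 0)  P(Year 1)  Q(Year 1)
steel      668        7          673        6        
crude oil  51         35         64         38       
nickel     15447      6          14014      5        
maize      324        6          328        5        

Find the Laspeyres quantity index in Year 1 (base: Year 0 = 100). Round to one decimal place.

Laspeyres quantity index uses base-period prices as weights.
ΣP(Year 0)·Q(Year 1) = 668×6 + 51×38 + 15447×5 + 324×5 = 4008 + 1938 + 77235 + 1620 = 84801
ΣP(Year 0)·Q(Year 0) = 668×7 + 51×35 + 15447×6 + 324×6 = 4676 + 1785 + 92682 + 1944 = 101087
Index = 84801 / 101087 × 100 = 83.8891

83.9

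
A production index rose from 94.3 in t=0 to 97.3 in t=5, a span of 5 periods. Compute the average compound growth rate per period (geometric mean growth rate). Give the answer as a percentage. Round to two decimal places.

Growth factor = (97.3/94.3)^(1/5) = (1.031813)^(1/5) = 1.006283
Growth rate = 1.006283 − 1 = 0.006283 = 0.6283%

0.63%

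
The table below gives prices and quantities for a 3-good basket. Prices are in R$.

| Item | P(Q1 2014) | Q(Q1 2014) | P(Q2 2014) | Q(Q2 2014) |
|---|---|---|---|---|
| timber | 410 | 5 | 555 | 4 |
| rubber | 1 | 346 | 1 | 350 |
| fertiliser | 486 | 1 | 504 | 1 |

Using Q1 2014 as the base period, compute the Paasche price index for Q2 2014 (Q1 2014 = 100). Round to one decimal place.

Paasche price index uses current-period quantities as weights.
ΣP(Q2 2014)·Q(Q2 2014) = 555×4 + 1×350 + 504×1 = 2220 + 350 + 504 = 3074
ΣP(Q1 2014)·Q(Q2 2014) = 410×4 + 1×350 + 486×1 = 1640 + 350 + 486 = 2476
Index = 3074 / 2476 × 100 = 124.1519

124.2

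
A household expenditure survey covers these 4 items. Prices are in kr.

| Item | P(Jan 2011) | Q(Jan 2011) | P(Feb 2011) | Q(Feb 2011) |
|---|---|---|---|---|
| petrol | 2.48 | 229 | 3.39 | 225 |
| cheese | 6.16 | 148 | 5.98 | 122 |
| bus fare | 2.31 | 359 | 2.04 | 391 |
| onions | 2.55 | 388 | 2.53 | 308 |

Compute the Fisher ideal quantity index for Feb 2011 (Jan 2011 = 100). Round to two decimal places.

90.91

Laspeyres component (base-period weights):
ΣP(Jan 2011)Q(Feb 2011) = 2.48×225 + 6.16×122 + 2.31×391 + 2.55×308 = 558 + 751.52 + 903.21 + 785.4 = 2998.13
ΣP(Jan 2011)Q(Jan 2011) = 2.48×229 + 6.16×148 + 2.31×359 + 2.55×388 = 567.92 + 911.68 + 829.29 + 989.4 = 3298.29
L = 2998.13 / 3298.29 × 100 = 90.8995
Paasche component (current-period weights):
ΣP(Feb 2011)Q(Feb 2011) = 3.39×225 + 5.98×122 + 2.04×391 + 2.53×308 = 762.75 + 729.56 + 797.64 + 779.24 = 3069.19
ΣP(Feb 2011)Q(Jan 2011) = 3.39×229 + 5.98×148 + 2.04×359 + 2.53×388 = 776.31 + 885.04 + 732.36 + 981.64 = 3375.35
P = 3069.19 / 3375.35 × 100 = 90.9295
Fisher = √(L × P) = √(90.8995 × 90.9295) = 90.9145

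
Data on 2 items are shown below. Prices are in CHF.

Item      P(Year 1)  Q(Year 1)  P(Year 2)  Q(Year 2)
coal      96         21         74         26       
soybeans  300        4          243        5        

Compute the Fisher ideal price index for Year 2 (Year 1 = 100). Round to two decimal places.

78.55

Laspeyres component (base-period weights):
ΣP(Year 2)Q(Year 1) = 74×21 + 243×4 = 1554 + 972 = 2526
ΣP(Year 1)Q(Year 1) = 96×21 + 300×4 = 2016 + 1200 = 3216
L = 2526 / 3216 × 100 = 78.5448
Paasche component (current-period weights):
ΣP(Year 2)Q(Year 2) = 74×26 + 243×5 = 1924 + 1215 = 3139
ΣP(Year 1)Q(Year 2) = 96×26 + 300×5 = 2496 + 1500 = 3996
P = 3139 / 3996 × 100 = 78.5536
Fisher = √(L × P) = √(78.5448 × 78.5536) = 78.5492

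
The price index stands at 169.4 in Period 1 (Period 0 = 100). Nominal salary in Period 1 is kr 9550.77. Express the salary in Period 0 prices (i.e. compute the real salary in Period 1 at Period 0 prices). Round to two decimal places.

5638.00

Real = Nominal ÷ (Index/100) = 9550.77 ÷ (169.4/100)
     = 9550.77 ÷ 1.694 = 5637.9988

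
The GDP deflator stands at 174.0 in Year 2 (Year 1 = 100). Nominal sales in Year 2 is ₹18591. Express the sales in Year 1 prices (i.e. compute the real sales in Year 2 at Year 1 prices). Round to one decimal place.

Real = Nominal ÷ (Index/100) = 18591 ÷ (174.0/100)
     = 18591 ÷ 1.740 = 10684.4828

10684.5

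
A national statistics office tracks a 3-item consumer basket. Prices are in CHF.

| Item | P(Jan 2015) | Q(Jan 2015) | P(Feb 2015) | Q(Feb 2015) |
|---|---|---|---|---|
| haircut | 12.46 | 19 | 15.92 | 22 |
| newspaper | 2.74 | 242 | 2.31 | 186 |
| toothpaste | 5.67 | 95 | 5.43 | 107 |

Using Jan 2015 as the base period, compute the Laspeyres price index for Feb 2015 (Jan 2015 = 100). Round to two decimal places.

95.75

Laspeyres price index uses base-period quantities as weights.
ΣP(Feb 2015)·Q(Jan 2015) = 15.92×19 + 2.31×242 + 5.43×95 = 302.48 + 559.02 + 515.85 = 1377.35
ΣP(Jan 2015)·Q(Jan 2015) = 12.46×19 + 2.74×242 + 5.67×95 = 236.74 + 663.08 + 538.65 = 1438.47
Index = 1377.35 / 1438.47 × 100 = 95.7510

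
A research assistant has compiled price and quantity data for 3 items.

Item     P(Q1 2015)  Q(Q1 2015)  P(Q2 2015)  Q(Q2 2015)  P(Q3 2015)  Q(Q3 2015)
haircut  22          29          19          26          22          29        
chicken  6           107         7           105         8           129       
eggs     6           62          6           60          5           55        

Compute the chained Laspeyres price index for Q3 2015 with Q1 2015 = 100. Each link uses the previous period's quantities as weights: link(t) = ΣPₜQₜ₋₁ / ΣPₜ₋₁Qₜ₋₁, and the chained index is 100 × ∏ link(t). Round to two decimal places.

Link Q1 2015→Q2 2015:
ΣP(Q2 2015)Q(Q1 2015) = 19×29 + 7×107 + 6×62 = 551 + 749 + 372 = 1672
ΣP(Q1 2015)Q(Q1 2015) = 22×29 + 6×107 + 6×62 = 638 + 642 + 372 = 1652
link = 1672/1652 = 1.012107
Link Q2 2015→Q3 2015:
ΣP(Q3 2015)Q(Q2 2015) = 22×26 + 8×105 + 5×60 = 572 + 840 + 300 = 1712
ΣP(Q2 2015)Q(Q2 2015) = 19×26 + 7×105 + 6×60 = 494 + 735 + 360 = 1589
link = 1712/1589 = 1.077407
Chained index = 100 × 1.012107 × 1.077407 = 109.0451

109.05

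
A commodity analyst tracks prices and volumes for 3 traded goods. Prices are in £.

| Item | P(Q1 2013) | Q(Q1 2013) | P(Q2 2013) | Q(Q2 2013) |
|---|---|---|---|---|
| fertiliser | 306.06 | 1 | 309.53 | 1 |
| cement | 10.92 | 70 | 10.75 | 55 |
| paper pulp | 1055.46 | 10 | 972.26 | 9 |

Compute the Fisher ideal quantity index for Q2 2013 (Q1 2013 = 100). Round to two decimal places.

89.50

Laspeyres component (base-period weights):
ΣP(Q1 2013)Q(Q2 2013) = 306.06×1 + 10.92×55 + 1055.46×9 = 306.06 + 600.6 + 9499.14 = 10405.8
ΣP(Q1 2013)Q(Q1 2013) = 306.06×1 + 10.92×70 + 1055.46×10 = 306.06 + 764.4 + 10554.6 = 11625.06
L = 10405.8 / 11625.06 × 100 = 89.5118
Paasche component (current-period weights):
ΣP(Q2 2013)Q(Q2 2013) = 309.53×1 + 10.75×55 + 972.26×9 = 309.53 + 591.25 + 8750.34 = 9651.12
ΣP(Q2 2013)Q(Q1 2013) = 309.53×1 + 10.75×70 + 972.26×10 = 309.53 + 752.5 + 9722.6 = 10784.63
P = 9651.12 / 10784.63 × 100 = 89.4896
Fisher = √(L × P) = √(89.5118 × 89.4896) = 89.5007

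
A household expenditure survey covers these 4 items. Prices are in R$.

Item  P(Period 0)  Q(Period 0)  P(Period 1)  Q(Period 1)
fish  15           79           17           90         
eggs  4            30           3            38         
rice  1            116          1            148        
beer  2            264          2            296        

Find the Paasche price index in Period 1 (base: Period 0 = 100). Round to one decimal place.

Paasche price index uses current-period quantities as weights.
ΣP(Period 1)·Q(Period 1) = 17×90 + 3×38 + 1×148 + 2×296 = 1530 + 114 + 148 + 592 = 2384
ΣP(Period 0)·Q(Period 1) = 15×90 + 4×38 + 1×148 + 2×296 = 1350 + 152 + 148 + 592 = 2242
Index = 2384 / 2242 × 100 = 106.3336

106.3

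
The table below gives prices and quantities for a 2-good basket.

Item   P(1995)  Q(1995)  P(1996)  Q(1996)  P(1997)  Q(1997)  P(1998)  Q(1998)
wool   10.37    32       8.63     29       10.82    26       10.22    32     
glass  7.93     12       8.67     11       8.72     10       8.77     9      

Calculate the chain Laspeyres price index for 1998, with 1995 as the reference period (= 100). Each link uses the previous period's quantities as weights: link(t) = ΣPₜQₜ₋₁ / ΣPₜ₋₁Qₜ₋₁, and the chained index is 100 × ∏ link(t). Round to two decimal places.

Link 1995→1996:
ΣP(1996)Q(1995) = 8.63×32 + 8.67×12 = 276.16 + 104.04 = 380.2
ΣP(1995)Q(1995) = 10.37×32 + 7.93×12 = 331.84 + 95.16 = 427
link = 380.2/427 = 0.890398
Link 1996→1997:
ΣP(1997)Q(1996) = 10.82×29 + 8.72×11 = 313.78 + 95.92 = 409.7
ΣP(1996)Q(1996) = 8.63×29 + 8.67×11 = 250.27 + 95.37 = 345.64
link = 409.7/345.64 = 1.185337
Link 1997→1998:
ΣP(1998)Q(1997) = 10.22×26 + 8.77×10 = 265.72 + 87.7 = 353.42
ΣP(1997)Q(1997) = 10.82×26 + 8.72×10 = 281.32 + 87.2 = 368.52
link = 353.42/368.52 = 0.959025
Chained index = 100 × 0.890398 × 1.185337 × 0.959025 = 101.2177

101.22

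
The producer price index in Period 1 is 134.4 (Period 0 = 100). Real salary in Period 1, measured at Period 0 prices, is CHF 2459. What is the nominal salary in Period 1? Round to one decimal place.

3304.9

Nominal = Real × (Index/100) = 2459 × (134.4/100)
        = 2459 × 1.344 = 3304.8960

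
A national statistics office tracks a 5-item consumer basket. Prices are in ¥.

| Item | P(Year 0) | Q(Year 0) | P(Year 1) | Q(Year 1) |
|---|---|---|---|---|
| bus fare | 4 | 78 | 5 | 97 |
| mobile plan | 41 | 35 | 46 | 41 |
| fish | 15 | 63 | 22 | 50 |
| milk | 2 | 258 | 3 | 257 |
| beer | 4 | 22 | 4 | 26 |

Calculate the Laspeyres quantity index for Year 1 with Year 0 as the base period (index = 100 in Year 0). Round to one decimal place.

Laspeyres quantity index uses base-period prices as weights.
ΣP(Year 0)·Q(Year 1) = 4×97 + 41×41 + 15×50 + 2×257 + 4×26 = 388 + 1681 + 750 + 514 + 104 = 3437
ΣP(Year 0)·Q(Year 0) = 4×78 + 41×35 + 15×63 + 2×258 + 4×22 = 312 + 1435 + 945 + 516 + 88 = 3296
Index = 3437 / 3296 × 100 = 104.2779

104.3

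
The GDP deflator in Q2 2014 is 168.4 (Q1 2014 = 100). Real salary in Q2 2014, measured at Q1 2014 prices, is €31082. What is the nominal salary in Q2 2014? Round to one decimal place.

Nominal = Real × (Index/100) = 31082 × (168.4/100)
        = 31082 × 1.684 = 52342.0880

52342.1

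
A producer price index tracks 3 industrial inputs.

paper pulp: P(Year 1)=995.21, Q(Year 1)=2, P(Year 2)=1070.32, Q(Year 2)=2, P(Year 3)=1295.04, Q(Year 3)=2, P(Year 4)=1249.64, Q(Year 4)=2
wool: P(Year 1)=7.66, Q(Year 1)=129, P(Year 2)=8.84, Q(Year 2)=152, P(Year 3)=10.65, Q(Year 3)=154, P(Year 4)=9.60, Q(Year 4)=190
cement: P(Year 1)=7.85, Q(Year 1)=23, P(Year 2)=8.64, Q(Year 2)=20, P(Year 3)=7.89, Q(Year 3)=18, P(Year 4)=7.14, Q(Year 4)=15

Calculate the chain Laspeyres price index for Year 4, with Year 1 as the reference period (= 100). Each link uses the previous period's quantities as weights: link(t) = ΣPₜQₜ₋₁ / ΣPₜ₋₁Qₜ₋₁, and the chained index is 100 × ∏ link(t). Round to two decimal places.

123.52

Link Year 1→Year 2:
ΣP(Year 2)Q(Year 1) = 1070.32×2 + 8.84×129 + 8.64×23 = 2140.64 + 1140.36 + 198.72 = 3479.72
ΣP(Year 1)Q(Year 1) = 995.21×2 + 7.66×129 + 7.85×23 = 1990.42 + 988.14 + 180.55 = 3159.11
link = 3479.72/3159.11 = 1.101487
Link Year 2→Year 3:
ΣP(Year 3)Q(Year 2) = 1295.04×2 + 10.65×152 + 7.89×20 = 2590.08 + 1618.8 + 157.8 = 4366.68
ΣP(Year 2)Q(Year 2) = 1070.32×2 + 8.84×152 + 8.64×20 = 2140.64 + 1343.68 + 172.8 = 3657.12
link = 4366.68/3657.12 = 1.194022
Link Year 3→Year 4:
ΣP(Year 4)Q(Year 3) = 1249.64×2 + 9.60×154 + 7.14×18 = 2499.28 + 1478.4 + 128.52 = 4106.2
ΣP(Year 3)Q(Year 3) = 1295.04×2 + 10.65×154 + 7.89×18 = 2590.08 + 1640.1 + 142.02 = 4372.2
link = 4106.2/4372.2 = 0.939161
Chained index = 100 × 1.101487 × 1.194022 × 0.939161 = 123.5184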